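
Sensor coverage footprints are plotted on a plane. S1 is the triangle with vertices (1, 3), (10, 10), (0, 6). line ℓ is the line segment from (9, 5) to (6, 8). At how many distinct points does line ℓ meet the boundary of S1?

The segment meets the boundary at (6.625,7.375).

1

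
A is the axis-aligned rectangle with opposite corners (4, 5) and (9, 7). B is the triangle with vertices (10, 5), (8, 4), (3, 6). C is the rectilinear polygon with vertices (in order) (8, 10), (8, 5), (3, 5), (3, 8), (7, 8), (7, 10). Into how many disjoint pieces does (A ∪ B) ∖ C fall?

1

(A ∪ B) ∖ C is a single connected region.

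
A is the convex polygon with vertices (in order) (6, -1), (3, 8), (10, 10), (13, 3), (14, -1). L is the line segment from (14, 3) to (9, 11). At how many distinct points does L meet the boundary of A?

2

The segment meets the boundary at (9.682,9.909), (10.818,8.091).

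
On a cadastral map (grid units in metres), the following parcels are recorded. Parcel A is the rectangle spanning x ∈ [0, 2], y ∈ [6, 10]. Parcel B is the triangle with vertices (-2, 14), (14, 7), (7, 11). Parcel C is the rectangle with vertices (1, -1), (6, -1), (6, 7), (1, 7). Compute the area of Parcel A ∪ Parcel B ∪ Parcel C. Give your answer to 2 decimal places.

54.50

By inclusion–exclusion:
Individual areas: |Parcel A| = 8, |Parcel B| = 7.5, |Parcel C| = 40.
|Parcel A∩Parcel B| = 0.
|Parcel A∩Parcel C|: x∈[1,2], y∈[6,7] → 1·1 = 1.
|Parcel B∩Parcel C| = 0.
|Parcel A∩Parcel B∩Parcel C| = 0.
|Parcel A ∪ Parcel B ∪ Parcel C| = 55.5 − 1 + 0 = 54.50.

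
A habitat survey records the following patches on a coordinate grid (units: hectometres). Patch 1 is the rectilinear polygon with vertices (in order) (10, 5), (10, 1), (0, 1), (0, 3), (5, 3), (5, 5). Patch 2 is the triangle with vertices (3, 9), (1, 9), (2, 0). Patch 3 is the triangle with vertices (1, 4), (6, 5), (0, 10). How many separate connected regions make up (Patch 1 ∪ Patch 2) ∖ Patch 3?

2

(Patch 1 ∪ Patch 2) ∖ Patch 3 splits into 2 disjoint pieces (area 30.9721, area 1.2356).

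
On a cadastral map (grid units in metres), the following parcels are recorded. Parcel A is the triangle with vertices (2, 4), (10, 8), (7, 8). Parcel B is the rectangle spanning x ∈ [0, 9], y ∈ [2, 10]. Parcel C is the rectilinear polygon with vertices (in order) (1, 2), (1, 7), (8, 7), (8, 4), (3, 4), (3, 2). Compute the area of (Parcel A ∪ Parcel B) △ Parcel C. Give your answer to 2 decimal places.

|Parcel A ∪ Parcel B| = 72.25.
|(Parcel A ∪ Parcel B) ∩ Parcel C| = 25.
|(Parcel A ∪ Parcel B) △ Parcel C| = 72.25 + 25 − 50 = 47.25.

47.25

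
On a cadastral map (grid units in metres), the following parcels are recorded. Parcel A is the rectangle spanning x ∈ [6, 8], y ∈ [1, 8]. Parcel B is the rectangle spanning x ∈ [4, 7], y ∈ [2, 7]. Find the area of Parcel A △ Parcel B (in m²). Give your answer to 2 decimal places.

|Parcel A∩Parcel B|: x∈[6,7], y∈[2,7] → 1·5 = 5.
|Parcel A △ Parcel B| = |Parcel A| + |Parcel B| − 2·|Parcel A∩Parcel B| = 14 + 15 − 10 = 19.00.

19.00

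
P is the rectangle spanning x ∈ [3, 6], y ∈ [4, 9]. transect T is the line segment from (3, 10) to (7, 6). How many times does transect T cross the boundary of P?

The segment meets the boundary at (6,7), (4,9).

2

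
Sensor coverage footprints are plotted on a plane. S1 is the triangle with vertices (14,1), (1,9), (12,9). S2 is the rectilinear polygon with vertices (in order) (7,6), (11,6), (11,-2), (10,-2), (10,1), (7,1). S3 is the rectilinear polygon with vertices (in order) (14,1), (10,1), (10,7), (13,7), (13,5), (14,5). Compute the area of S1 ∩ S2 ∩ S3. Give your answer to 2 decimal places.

2.85

The intersection is the polygon with vertices (11,6), (11,2.846), (10,3.462), (10,6).
By the shoelace formula its area is 2.85.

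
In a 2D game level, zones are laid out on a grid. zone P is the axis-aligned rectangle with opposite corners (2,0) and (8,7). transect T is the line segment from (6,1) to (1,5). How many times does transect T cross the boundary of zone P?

The segment meets the boundary at (2,4.2).

1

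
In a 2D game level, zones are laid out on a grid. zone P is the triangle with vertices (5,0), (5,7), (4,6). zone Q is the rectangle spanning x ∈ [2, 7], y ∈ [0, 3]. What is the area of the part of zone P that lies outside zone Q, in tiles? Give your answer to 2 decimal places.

2.75

|zone P| = 3.5, |zone P∩zone Q| = 0.75.
|zone P ∖ zone Q| = |zone P| − |zone P∩zone Q| = 3.5 − 0.75 = 2.75.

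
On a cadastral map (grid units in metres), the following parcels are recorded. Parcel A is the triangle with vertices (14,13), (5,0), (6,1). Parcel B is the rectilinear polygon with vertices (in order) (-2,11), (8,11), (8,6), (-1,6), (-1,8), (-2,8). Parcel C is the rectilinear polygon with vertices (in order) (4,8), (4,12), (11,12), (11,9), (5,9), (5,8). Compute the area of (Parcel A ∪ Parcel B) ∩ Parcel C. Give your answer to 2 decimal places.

9.00

The region (Parcel A ∪ Parcel B) ∩ Parcel C is the polygon with vertices (8,9), (5,9), (5,8), (4,8), (4,11), (8,11).
By the shoelace formula its area is 9.00.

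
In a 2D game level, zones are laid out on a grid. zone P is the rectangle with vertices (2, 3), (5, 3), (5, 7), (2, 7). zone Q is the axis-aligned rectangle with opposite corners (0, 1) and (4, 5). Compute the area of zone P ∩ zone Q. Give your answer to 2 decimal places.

|zone P∩zone Q|: x∈[2,4], y∈[3,5] → 2·2 = 4.

4.00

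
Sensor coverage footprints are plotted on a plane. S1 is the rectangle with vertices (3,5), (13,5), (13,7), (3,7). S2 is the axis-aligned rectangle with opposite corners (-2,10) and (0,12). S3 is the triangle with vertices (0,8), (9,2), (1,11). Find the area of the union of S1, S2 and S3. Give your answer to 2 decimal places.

By inclusion–exclusion:
Individual areas: |S1| = 20, |S2| = 4, |S3| = 16.5.
|S1∩S2| = 0 (no overlap).
|S1∩S3| = 4.1389.
|S2∩S3| = 0.
|S1∩S2∩S3| = 0.
|S1 ∪ S2 ∪ S3| = 40.5 − 4.1389 + 0 = 36.36.

36.36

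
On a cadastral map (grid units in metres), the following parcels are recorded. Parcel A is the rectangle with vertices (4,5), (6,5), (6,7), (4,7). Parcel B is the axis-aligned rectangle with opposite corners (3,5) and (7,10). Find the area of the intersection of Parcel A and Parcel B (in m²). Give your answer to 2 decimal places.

|Parcel A∩Parcel B|: x∈[4,6], y∈[5,7] → 2·2 = 4.

4.00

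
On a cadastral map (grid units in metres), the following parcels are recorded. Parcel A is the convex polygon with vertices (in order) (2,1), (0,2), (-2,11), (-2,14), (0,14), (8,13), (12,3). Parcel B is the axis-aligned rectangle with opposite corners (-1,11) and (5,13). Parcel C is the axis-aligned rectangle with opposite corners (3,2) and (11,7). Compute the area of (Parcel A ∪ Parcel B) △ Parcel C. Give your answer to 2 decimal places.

96.10

|Parcel A ∪ Parcel B| = 132.
|(Parcel A ∪ Parcel B) ∩ Parcel C| = 37.95.
|(Parcel A ∪ Parcel B) △ Parcel C| = 132 + 40 − 75.9 = 96.10.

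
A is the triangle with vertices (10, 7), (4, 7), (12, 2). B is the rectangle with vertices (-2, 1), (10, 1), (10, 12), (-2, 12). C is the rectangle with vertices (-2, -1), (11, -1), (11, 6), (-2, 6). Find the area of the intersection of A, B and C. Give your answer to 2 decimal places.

6.05

The intersection is the polygon with vertices (10,3.25), (5.6,6), (10,6).
By the shoelace formula its area is 6.05.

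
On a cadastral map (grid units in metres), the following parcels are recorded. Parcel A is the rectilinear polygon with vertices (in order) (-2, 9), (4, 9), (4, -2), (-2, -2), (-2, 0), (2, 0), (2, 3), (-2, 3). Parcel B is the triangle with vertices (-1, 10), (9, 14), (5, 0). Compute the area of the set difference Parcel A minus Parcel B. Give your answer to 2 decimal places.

37.87

|Parcel A| = 54, |Parcel A∩Parcel B| = 16.1333.
|Parcel A ∖ Parcel B| = |Parcel A| − |Parcel A∩Parcel B| = 54 − 16.1333 = 37.87.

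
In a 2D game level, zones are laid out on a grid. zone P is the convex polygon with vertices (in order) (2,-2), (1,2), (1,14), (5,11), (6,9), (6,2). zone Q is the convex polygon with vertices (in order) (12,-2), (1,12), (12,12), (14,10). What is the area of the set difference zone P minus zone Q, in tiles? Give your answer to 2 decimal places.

46.76

|zone P| = 60, |zone P∩zone Q| = 13.2424.
|zone P ∖ zone Q| = |zone P| − |zone P∩zone Q| = 60 − 13.2424 = 46.76.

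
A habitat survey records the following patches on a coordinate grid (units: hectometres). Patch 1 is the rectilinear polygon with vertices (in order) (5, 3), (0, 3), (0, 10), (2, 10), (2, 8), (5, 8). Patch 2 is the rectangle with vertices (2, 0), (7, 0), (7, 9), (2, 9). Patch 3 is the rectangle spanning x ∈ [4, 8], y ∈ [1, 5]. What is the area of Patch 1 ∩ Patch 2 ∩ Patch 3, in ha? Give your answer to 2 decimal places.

2.00

The intersection is the polygon with vertices (5,3), (4,3), (4,5), (5,5).
By the shoelace formula its area is 2.00.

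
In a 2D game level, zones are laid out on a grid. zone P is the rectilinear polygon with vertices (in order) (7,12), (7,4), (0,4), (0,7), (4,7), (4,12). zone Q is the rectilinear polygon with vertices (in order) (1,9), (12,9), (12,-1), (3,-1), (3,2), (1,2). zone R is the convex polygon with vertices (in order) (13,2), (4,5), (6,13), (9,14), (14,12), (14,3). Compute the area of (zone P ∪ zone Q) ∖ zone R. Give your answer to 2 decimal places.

|zone P ∪ zone Q| = 116.
|(zone P ∪ zone Q) ∩ zone R| = 45.5417.
|(zone P ∪ zone Q) ∖ zone R| = 116 − 45.5417 = 70.46.

70.46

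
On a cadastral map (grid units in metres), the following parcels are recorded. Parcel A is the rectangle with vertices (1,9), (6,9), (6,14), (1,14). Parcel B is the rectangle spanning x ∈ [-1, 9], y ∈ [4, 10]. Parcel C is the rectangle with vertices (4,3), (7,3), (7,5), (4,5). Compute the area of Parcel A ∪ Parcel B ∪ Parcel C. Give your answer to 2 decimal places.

83.00

By inclusion–exclusion:
Individual areas: |Parcel A| = 25, |Parcel B| = 60, |Parcel C| = 6.
|Parcel A∩Parcel B|: x∈[1,6], y∈[9,10] → 5·1 = 5.
|Parcel A∩Parcel C| = 0 (no overlap).
|Parcel B∩Parcel C|: x∈[4,7], y∈[4,5] → 3·1 = 3.
|Parcel A∩Parcel B∩Parcel C| = 0.
|Parcel A ∪ Parcel B ∪ Parcel C| = 91 − 8 + 0 = 83.00.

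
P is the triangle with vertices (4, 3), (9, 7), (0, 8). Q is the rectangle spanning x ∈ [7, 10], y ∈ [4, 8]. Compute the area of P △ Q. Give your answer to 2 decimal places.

|P| = 20.5, |Q| = 12, |P∩Q| = 1.8222.
|P △ Q| = |P| + |Q| − 2·|P∩Q| = 20.5 + 12 − 3.6444 = 28.86.

28.86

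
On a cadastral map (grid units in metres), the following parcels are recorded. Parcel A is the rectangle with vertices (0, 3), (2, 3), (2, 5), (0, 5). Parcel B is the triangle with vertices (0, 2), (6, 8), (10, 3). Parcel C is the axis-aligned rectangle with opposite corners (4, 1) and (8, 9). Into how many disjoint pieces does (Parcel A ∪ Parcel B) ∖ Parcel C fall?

2

(Parcel A ∪ Parcel B) ∖ Parcel C splits into 2 disjoint pieces (area 10.7, area 2.7).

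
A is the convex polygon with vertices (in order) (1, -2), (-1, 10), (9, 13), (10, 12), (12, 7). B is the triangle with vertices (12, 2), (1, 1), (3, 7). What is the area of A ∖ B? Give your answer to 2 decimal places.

87.09

|A| = 111, |A∩B| = 23.9118.
|A ∖ B| = |A| − |A∩B| = 111 − 23.9118 = 87.09.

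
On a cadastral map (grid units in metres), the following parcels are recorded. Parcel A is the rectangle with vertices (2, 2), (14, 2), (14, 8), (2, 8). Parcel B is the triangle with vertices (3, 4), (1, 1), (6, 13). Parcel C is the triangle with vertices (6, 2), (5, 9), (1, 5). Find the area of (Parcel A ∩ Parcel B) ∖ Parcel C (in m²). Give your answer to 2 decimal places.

|Parcel A ∩ Parcel B| = 3.0083.
|(Parcel A ∩ Parcel B) ∩ Parcel C| = 2.3095.
|(Parcel A ∩ Parcel B) ∖ Parcel C| = 3.0083 − 2.3095 = 0.70.

0.70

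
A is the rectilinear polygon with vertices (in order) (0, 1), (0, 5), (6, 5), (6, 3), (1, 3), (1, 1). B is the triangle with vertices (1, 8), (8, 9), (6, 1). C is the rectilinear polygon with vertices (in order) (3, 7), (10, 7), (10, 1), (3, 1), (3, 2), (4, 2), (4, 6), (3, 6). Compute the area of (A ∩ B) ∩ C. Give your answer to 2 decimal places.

3.77

The region (A ∩ B) ∩ C is the polygon with vertices (6,3), (4.571,3), (4,3.8), (4,5), (6,5).
By the shoelace formula its area is 3.77.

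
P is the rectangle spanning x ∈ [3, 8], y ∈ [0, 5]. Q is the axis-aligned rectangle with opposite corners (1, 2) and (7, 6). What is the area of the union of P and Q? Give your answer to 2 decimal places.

By inclusion–exclusion:
Individual areas: |P| = 25, |Q| = 24.
|P∩Q|: x∈[3,7], y∈[2,5] → 4·3 = 12.
|P ∪ Q| = 49 − 12 = 37.00.

37.00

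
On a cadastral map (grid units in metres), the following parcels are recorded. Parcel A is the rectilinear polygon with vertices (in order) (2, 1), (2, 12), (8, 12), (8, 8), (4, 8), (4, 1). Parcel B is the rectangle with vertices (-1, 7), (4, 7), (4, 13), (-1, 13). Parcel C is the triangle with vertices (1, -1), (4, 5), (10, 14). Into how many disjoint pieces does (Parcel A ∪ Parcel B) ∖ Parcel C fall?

3

(Parcel A ∪ Parcel B) ∖ Parcel C splits into 3 disjoint pieces (area 51, area 2.1333, area 2.7).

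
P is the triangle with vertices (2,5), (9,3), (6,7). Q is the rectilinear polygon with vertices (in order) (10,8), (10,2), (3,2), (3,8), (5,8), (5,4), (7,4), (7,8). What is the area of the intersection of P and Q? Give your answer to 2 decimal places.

5.56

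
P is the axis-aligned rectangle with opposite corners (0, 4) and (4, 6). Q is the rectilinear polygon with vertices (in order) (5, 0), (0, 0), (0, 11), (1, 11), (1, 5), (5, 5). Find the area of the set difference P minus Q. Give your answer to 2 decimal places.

|P| = 8, |P∩Q| = 5.
|P ∖ Q| = |P| − |P∩Q| = 8 − 5 = 3.00.

3.00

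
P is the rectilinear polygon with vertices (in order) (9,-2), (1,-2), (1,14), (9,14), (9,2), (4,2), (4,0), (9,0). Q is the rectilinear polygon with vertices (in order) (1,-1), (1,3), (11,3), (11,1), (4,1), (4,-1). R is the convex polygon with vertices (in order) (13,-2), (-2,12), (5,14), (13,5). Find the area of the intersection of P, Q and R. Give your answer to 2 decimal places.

0.82

The intersection is the polygon with vertices (9,3), (9,2), (8.714,2), (7.643,3).
By the shoelace formula its area is 0.82.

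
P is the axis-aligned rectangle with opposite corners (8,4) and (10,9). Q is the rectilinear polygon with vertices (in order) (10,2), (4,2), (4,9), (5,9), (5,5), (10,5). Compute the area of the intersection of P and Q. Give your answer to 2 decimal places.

The intersection is the polygon with vertices (10,4), (8,4), (8,5), (10,5).
By the shoelace formula its area is 2.00.

2.00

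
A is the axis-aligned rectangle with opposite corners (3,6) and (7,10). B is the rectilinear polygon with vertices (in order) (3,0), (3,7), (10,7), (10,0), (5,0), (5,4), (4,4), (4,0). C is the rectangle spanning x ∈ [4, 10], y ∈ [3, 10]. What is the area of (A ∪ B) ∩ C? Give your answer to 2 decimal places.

32.00

|A ∪ B| = 57.
|(A ∪ B) ∩ C| = 32.00.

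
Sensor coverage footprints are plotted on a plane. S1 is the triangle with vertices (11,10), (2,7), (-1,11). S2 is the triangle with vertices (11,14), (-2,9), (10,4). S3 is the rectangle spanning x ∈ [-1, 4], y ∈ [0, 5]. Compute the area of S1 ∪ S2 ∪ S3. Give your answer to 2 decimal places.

89.70

By inclusion–exclusion:
Individual areas: |S1| = 22.5, |S2| = 62.5, |S3| = 25.
|S1∩S2| = 20.3024.
|S1∩S3| = 0.
|S2∩S3| = 0.
|S1∩S2∩S3| = 0.
|S1 ∪ S2 ∪ S3| = 110 − 20.3024 + 0 = 89.70.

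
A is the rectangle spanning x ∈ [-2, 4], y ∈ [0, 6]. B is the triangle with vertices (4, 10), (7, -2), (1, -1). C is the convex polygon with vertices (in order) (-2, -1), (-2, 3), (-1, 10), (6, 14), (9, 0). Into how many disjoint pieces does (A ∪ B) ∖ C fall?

2

(A ∪ B) ∖ C splits into 2 disjoint pieces (area 0.6429, area 5.8583).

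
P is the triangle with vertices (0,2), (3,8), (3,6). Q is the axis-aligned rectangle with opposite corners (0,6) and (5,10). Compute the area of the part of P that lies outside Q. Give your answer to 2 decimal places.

|P| = 3, |P∩Q| = 1.
|P ∖ Q| = |P| − |P∩Q| = 3 − 1 = 2.00.

2.00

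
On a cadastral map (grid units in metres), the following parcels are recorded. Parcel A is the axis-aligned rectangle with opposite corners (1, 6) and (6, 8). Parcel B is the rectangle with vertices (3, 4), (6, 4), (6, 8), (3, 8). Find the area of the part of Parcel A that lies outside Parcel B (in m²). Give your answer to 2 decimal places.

|Parcel A∩Parcel B|: x∈[3,6], y∈[6,8] → 3·2 = 6.
|Parcel A| = 10.
|Parcel A ∖ Parcel B| = |Parcel A| − |Parcel A∩Parcel B| = 10 − 6 = 4.00.

4.00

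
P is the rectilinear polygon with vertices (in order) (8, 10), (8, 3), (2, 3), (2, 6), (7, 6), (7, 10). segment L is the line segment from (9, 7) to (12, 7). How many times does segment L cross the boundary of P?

0

The segment lies entirely outside P and never meets its boundary.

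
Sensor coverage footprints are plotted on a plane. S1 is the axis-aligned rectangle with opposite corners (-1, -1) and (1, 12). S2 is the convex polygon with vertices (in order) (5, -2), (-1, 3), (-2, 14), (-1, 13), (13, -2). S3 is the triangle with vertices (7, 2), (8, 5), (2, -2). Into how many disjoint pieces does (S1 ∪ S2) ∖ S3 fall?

2

(S1 ∪ S2) ∖ S3 splits into 2 disjoint pieces (area 70.3405, area 26.7247).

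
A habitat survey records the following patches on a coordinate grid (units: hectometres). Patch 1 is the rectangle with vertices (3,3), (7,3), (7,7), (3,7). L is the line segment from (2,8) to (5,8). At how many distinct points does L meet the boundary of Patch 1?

0

The segment lies entirely outside Patch 1 and never meets its boundary.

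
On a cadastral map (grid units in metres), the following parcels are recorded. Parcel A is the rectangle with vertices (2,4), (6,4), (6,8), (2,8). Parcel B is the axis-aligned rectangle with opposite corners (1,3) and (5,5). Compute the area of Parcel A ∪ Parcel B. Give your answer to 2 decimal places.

By inclusion–exclusion:
Individual areas: |Parcel A| = 16, |Parcel B| = 8.
|Parcel A∩Parcel B|: x∈[2,5], y∈[4,5] → 3·1 = 3.
|Parcel A ∪ Parcel B| = 24 − 3 = 21.00.

21.00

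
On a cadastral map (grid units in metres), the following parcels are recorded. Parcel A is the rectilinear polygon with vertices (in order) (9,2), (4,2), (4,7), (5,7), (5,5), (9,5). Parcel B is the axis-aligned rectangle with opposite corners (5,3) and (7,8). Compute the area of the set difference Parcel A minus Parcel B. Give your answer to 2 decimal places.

13.00

|Parcel A| = 17, |Parcel A∩Parcel B| = 4.
|Parcel A ∖ Parcel B| = |Parcel A| − |Parcel A∩Parcel B| = 17 − 4 = 13.00.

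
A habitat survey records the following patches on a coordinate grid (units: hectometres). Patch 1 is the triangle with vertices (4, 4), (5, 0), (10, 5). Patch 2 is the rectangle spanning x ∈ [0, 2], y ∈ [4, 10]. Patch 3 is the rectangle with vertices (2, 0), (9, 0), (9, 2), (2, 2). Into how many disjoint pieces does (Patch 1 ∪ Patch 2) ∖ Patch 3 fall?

(Patch 1 ∪ Patch 2) ∖ Patch 3 splits into 2 disjoint pieces (area 10, area 12).

2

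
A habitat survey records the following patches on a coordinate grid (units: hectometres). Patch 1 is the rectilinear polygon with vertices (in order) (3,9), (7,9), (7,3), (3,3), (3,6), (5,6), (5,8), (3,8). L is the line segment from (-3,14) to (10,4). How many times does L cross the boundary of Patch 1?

4

The segment meets the boundary at (7,6.308), (4.8,8), (5,7.846), (3.5,9).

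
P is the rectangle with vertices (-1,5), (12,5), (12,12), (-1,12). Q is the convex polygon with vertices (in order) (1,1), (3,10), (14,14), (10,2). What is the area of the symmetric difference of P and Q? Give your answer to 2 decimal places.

70.94

|P| = 91, |Q| = 97.5, |P∩Q| = 58.7778.
|P △ Q| = |P| + |Q| − 2·|P∩Q| = 91 + 97.5 − 117.5556 = 70.94.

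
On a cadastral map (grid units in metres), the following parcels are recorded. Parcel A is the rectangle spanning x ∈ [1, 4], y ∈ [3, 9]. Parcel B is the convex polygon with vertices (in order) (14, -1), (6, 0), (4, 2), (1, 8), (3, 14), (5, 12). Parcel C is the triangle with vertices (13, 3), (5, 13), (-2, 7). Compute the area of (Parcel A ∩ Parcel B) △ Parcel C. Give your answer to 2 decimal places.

53.59

|Parcel A ∩ Parcel B| = 11.5833.
|(Parcel A ∩ Parcel B) ∩ Parcel C| = 8.4987.
|(Parcel A ∩ Parcel B) △ Parcel C| = 11.5833 + 59 − 16.9974 = 53.59.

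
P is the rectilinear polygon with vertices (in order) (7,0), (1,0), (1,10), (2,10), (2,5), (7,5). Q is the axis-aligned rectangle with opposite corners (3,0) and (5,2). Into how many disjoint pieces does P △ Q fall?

P △ Q is a single connected region.

1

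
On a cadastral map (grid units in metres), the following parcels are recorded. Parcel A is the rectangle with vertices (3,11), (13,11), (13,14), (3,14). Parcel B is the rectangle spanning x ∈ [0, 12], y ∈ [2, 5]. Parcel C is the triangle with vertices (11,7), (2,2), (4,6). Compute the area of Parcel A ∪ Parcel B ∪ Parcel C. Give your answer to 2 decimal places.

73.15

By inclusion–exclusion:
Individual areas: |Parcel A| = 30, |Parcel B| = 36, |Parcel C| = 13.
|Parcel A∩Parcel B| = 0 (no overlap).
|Parcel A∩Parcel C| = 0.
|Parcel B∩Parcel C| = 5.85.
|Parcel A∩Parcel B∩Parcel C| = 0.
|Parcel A ∪ Parcel B ∪ Parcel C| = 79 − 5.85 + 0 = 73.15.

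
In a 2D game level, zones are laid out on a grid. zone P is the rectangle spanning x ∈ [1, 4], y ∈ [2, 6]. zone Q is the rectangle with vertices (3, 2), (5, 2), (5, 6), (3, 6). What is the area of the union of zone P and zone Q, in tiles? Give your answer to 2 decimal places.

By inclusion–exclusion:
Individual areas: |zone P| = 12, |zone Q| = 8.
|zone P∩zone Q|: x∈[3,4], y∈[2,6] → 1·4 = 4.
|zone P ∪ zone Q| = 20 − 4 = 16.00.

16.00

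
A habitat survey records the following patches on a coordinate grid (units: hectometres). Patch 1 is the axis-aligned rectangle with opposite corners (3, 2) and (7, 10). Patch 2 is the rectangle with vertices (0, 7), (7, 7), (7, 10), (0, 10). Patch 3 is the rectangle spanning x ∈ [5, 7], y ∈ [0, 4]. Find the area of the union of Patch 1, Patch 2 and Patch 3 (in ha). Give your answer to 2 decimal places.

By inclusion–exclusion:
Individual areas: |Patch 1| = 32, |Patch 2| = 21, |Patch 3| = 8.
|Patch 1∩Patch 2|: x∈[3,7], y∈[7,10] → 4·3 = 12.
|Patch 1∩Patch 3|: x∈[5,7], y∈[2,4] → 2·2 = 4.
|Patch 2∩Patch 3| = 0 (no overlap).
|Patch 1∩Patch 2∩Patch 3| = 0.
|Patch 1 ∪ Patch 2 ∪ Patch 3| = 61 − 16 + 0 = 45.00.

45.00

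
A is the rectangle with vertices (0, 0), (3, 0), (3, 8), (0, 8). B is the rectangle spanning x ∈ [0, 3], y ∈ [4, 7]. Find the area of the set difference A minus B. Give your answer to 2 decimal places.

15.00

|A∩B|: x∈[0,3], y∈[4,7] → 3·3 = 9.
|A| = 24.
|A ∖ B| = |A| − |A∩B| = 24 − 9 = 15.00.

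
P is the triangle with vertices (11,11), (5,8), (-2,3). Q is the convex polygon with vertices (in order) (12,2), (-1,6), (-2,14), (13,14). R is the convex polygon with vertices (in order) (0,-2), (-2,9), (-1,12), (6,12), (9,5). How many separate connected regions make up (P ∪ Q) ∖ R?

2

(P ∪ Q) ∖ R splits into 2 disjoint pieces (area 0.0468, area 75.466).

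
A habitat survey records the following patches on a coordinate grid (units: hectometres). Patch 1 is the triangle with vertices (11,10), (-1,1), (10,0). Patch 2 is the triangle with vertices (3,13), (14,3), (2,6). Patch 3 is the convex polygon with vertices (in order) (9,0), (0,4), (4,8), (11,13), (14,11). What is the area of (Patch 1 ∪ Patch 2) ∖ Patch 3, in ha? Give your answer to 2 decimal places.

29.15

|Patch 1 ∪ Patch 2| = 86.0394.
|(Patch 1 ∪ Patch 2) ∩ Patch 3| = 56.891.
|(Patch 1 ∪ Patch 2) ∖ Patch 3| = 86.0394 − 56.891 = 29.15.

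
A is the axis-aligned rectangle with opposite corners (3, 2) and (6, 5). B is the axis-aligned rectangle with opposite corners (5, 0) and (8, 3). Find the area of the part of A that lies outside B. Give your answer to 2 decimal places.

|A∩B|: x∈[5,6], y∈[2,3] → 1·1 = 1.
|A| = 9.
|A ∖ B| = |A| − |A∩B| = 9 − 1 = 8.00.

8.00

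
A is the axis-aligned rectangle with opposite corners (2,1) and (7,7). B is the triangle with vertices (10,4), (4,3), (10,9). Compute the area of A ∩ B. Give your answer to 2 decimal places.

The intersection is the polygon with vertices (7,3.5), (4,3), (7,6).
By the shoelace formula its area is 3.75.

3.75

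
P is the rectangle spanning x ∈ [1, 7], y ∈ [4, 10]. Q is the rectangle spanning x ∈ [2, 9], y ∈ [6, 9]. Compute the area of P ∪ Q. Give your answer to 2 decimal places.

42.00

By inclusion–exclusion:
Individual areas: |P| = 36, |Q| = 21.
|P∩Q|: x∈[2,7], y∈[6,9] → 5·3 = 15.
|P ∪ Q| = 57 − 15 = 42.00.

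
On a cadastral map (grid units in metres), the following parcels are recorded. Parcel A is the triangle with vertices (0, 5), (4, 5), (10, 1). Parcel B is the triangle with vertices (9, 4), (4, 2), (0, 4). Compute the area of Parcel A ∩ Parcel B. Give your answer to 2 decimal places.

2.69

The intersection is the polygon with vertices (6.812,3.125), (5.75,2.7), (2.5,4), (5.5,4).
By the shoelace formula its area is 2.69.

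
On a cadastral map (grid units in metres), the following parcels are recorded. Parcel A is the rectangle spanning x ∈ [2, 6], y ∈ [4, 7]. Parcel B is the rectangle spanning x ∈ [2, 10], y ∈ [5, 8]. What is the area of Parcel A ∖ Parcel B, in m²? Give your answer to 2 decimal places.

4.00

|Parcel A∩Parcel B|: x∈[2,6], y∈[5,7] → 4·2 = 8.
|Parcel A| = 12.
|Parcel A ∖ Parcel B| = |Parcel A| − |Parcel A∩Parcel B| = 12 − 8 = 4.00.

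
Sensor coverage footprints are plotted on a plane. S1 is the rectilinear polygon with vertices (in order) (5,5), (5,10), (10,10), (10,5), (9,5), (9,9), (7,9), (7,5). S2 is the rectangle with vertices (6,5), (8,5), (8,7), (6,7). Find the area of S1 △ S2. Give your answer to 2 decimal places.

17.00

|S1| = 17, |S2| = 4, |S1∩S2| = 2.
|S1 △ S2| = |S1| + |S2| − 2·|S1∩S2| = 17 + 4 − 4 = 17.00.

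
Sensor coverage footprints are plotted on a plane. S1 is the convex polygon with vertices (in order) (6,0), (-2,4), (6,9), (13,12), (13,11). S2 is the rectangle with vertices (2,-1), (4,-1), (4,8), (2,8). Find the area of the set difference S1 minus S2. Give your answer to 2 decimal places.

|S1| = 71, |S1∩S2| = 11.25.
|S1 ∖ S2| = |S1| − |S1∩S2| = 71 − 11.25 = 59.75.

59.75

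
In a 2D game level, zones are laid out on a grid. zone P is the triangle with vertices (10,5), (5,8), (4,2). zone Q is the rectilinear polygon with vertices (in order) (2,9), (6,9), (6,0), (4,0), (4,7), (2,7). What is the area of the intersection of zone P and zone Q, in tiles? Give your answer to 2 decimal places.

The intersection is the polygon with vertices (5,8), (6,7.4), (6,3), (4,2).
By the shoelace formula its area is 7.70.

7.70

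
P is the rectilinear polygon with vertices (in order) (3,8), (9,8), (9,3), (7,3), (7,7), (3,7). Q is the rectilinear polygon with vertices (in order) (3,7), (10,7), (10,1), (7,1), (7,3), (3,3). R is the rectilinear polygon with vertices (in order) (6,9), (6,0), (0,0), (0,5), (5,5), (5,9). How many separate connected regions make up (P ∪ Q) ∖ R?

2

(P ∪ Q) ∖ R splits into 2 disjoint pieces (area 25, area 6).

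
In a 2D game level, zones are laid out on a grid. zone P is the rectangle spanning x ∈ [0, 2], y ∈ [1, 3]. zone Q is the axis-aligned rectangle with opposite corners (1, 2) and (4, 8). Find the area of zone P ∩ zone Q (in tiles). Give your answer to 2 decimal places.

1.00

|zone P∩zone Q|: x∈[1,2], y∈[2,3] → 1·1 = 1.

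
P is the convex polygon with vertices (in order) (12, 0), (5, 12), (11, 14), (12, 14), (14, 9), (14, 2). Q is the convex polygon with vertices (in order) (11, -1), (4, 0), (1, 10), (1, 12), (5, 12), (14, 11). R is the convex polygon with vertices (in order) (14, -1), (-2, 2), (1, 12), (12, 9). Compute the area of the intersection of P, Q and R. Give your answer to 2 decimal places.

29.31

The intersection is the polygon with vertices (11.475,0.9), (5.757,10.703), (12,9), (12.667,5.667).
By the shoelace formula its area is 29.31.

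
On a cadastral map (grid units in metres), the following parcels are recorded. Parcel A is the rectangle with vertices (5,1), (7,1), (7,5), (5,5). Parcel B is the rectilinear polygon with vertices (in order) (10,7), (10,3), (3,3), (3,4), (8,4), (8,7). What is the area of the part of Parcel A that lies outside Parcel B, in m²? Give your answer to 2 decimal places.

|Parcel A| = 8, |Parcel A∩Parcel B| = 2.
|Parcel A ∖ Parcel B| = |Parcel A| − |Parcel A∩Parcel B| = 8 − 2 = 6.00.

6.00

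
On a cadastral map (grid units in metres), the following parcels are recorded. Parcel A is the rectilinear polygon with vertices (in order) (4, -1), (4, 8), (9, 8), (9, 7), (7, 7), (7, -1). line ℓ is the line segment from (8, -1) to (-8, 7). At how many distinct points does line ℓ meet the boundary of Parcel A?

2

The segment meets the boundary at (4,1), (7,-0.5).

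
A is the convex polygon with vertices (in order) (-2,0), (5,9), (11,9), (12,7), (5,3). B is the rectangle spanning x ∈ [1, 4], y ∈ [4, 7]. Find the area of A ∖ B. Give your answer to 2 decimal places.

42.83

|A| = 48, |A∩B| = 5.1667.
|A ∖ B| = |A| − |A∩B| = 48 − 5.1667 = 42.83.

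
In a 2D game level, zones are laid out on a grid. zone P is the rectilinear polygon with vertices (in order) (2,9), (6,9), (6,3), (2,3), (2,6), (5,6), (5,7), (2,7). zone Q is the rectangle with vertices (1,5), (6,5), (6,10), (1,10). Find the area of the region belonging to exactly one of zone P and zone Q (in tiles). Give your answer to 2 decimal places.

|zone P| = 21, |zone Q| = 25, |zone P∩zone Q| = 13.
|zone P △ zone Q| = |zone P| + |zone Q| − 2·|zone P∩zone Q| = 21 + 25 − 26 = 20.00.

20.00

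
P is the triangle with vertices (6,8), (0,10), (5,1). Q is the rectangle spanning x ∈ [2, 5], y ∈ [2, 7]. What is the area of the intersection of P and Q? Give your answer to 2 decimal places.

The intersection is the polygon with vertices (2,6.4), (2,7), (5,7), (5,2), (4.444,2).
By the shoelace formula its area is 9.62.

9.62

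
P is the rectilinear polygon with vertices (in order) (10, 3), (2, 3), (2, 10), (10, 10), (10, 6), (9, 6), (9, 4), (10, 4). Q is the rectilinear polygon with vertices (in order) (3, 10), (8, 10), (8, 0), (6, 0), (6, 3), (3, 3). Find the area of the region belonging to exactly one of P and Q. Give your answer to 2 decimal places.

25.00

|P| = 54, |Q| = 41, |P∩Q| = 35.
|P △ Q| = |P| + |Q| − 2·|P∩Q| = 54 + 41 − 70 = 25.00.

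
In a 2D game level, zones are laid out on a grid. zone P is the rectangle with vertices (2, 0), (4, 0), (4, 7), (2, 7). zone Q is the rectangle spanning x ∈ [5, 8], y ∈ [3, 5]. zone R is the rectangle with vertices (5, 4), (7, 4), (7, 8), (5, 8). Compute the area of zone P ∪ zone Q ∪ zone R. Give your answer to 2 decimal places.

26.00

By inclusion–exclusion:
Individual areas: |zone P| = 14, |zone Q| = 6, |zone R| = 8.
|zone P∩zone Q| = 0 (no overlap).
|zone P∩zone R| = 0 (no overlap).
|zone Q∩zone R|: x∈[5,7], y∈[4,5] → 2·1 = 2.
|zone P∩zone Q∩zone R| = 0.
|zone P ∪ zone Q ∪ zone R| = 28 − 2 + 0 = 26.00.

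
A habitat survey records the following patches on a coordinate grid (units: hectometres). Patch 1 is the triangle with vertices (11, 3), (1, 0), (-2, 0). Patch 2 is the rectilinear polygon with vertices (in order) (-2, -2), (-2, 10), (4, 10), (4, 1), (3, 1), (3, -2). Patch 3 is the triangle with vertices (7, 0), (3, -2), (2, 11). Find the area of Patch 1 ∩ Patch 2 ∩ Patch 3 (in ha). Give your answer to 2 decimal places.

0.39

The intersection is the polygon with vertices (4,1.385), (4,1), (3,1), (3,0.6), (2.804,0.541), (2.762,1.099).
By the shoelace formula its area is 0.39.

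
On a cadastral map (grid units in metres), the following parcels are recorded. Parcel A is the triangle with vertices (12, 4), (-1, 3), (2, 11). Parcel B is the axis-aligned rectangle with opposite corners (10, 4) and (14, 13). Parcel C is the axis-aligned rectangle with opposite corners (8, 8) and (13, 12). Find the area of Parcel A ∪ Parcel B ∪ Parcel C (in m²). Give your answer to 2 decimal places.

By inclusion–exclusion:
Individual areas: |Parcel A| = 50.5, |Parcel B| = 36, |Parcel C| = 20.
|Parcel A∩Parcel B| = 1.4.
|Parcel A∩Parcel C| = 0.
|Parcel B∩Parcel C|: x∈[10,13], y∈[8,12] → 3·4 = 12.
|Parcel A∩Parcel B∩Parcel C| = 0.
|Parcel A ∪ Parcel B ∪ Parcel C| = 106.5 − 13.4 + 0 = 93.10.

93.10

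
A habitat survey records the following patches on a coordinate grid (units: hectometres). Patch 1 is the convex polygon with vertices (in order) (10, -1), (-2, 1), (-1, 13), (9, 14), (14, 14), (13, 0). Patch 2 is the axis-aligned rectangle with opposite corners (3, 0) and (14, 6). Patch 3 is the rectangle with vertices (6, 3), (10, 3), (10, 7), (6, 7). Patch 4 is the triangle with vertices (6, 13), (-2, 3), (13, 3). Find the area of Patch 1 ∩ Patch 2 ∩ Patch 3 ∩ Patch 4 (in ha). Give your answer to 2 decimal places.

12.00

The intersection is the polygon with vertices (10,3), (6,3), (6,6), (10,6).
By the shoelace formula its area is 12.00.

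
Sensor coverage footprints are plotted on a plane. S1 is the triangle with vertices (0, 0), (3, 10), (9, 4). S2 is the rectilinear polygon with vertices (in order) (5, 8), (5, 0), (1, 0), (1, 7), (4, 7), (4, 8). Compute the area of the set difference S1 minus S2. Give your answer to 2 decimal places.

17.35

|S1| = 39, |S1∩S2| = 21.65.
|S1 ∖ S2| = |S1| − |S1∩S2| = 39 − 21.65 = 17.35.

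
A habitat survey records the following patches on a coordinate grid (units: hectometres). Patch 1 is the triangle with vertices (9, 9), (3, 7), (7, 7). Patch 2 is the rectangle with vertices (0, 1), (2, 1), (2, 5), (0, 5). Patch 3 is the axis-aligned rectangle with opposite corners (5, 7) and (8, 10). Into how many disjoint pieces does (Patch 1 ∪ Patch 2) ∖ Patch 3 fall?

3

(Patch 1 ∪ Patch 2) ∖ Patch 3 splits into 3 disjoint pieces (area 0.3333, area 0.6667, area 8).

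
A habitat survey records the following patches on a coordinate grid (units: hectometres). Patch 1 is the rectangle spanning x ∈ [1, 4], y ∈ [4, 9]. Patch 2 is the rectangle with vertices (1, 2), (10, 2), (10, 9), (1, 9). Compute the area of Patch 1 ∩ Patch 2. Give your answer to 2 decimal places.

15.00

|Patch 1∩Patch 2|: x∈[1,4], y∈[4,9] → 3·5 = 15.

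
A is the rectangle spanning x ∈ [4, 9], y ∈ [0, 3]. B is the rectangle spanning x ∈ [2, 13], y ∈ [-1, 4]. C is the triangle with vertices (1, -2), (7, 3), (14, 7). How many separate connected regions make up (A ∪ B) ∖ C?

(A ∪ B) ∖ C splits into 2 disjoint pieces (area 16.275, area 34.7222).

2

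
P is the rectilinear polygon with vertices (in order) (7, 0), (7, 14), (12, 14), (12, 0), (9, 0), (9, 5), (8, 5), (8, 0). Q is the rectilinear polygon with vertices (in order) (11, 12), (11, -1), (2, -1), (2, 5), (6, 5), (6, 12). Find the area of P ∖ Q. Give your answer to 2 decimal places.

|P| = 65, |P∩Q| = 43.
|P ∖ Q| = |P| − |P∩Q| = 65 − 43 = 22.00.

22.00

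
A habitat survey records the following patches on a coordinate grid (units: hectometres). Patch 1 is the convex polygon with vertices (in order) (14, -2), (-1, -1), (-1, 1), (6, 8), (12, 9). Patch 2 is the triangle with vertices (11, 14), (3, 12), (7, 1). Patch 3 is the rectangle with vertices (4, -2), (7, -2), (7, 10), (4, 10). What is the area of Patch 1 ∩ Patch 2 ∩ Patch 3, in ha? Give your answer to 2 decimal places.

The intersection is the polygon with vertices (7,8.167), (7,1), (4.867,6.867), (6,8).
By the shoelace formula its area is 8.12.

8.12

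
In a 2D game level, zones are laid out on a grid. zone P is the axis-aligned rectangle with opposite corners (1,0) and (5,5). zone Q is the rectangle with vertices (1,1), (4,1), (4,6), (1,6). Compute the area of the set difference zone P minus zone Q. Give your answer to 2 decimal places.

8.00

|zone P∩zone Q|: x∈[1,4], y∈[1,5] → 3·4 = 12.
|zone P| = 20.
|zone P ∖ zone Q| = |zone P| − |zone P∩zone Q| = 20 − 12 = 8.00.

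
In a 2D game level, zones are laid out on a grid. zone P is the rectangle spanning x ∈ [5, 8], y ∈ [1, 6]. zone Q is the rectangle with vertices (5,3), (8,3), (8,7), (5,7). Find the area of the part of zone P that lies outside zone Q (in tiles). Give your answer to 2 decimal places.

|zone P∩zone Q|: x∈[5,8], y∈[3,6] → 3·3 = 9.
|zone P| = 15.
|zone P ∖ zone Q| = |zone P| − |zone P∩zone Q| = 15 − 9 = 6.00.

6.00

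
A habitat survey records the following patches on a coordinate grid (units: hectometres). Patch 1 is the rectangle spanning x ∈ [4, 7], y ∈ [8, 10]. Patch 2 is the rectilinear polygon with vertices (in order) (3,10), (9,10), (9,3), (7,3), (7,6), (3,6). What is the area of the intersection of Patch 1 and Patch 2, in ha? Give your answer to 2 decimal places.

6.00

The intersection is the polygon with vertices (7,8), (4,8), (4,10), (7,10).
By the shoelace formula its area is 6.00.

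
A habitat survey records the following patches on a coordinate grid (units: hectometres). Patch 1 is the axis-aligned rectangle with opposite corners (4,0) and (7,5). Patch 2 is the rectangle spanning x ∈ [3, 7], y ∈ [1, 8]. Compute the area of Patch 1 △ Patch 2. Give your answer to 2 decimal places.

|Patch 1∩Patch 2|: x∈[4,7], y∈[1,5] → 3·4 = 12.
|Patch 1 △ Patch 2| = |Patch 1| + |Patch 2| − 2·|Patch 1∩Patch 2| = 15 + 28 − 24 = 19.00.

19.00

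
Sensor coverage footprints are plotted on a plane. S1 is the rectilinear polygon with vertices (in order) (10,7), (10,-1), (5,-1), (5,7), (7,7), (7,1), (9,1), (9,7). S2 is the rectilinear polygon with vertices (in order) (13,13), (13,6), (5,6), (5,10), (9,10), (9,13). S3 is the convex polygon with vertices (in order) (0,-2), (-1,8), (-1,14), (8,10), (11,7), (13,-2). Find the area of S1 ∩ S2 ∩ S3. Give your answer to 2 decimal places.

3.00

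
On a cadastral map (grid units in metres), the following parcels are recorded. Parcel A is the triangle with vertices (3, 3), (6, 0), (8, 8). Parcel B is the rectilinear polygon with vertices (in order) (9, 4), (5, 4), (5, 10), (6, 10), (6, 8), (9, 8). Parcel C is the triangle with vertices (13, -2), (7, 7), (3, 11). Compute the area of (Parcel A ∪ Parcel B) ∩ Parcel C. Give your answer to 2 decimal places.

3.55

The region (Parcel A ∪ Parcel B) ∩ Parcel C is the polygon with vertices (5,9), (6,8), (7,7), (9,4), (8.385,4), (5,8.4).
By the shoelace formula its area is 3.55.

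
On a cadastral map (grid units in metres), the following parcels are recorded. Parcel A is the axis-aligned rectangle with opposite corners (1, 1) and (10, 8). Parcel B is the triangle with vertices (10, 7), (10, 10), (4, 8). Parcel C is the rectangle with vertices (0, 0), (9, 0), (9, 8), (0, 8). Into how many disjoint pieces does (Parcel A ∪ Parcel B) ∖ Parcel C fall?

1

(Parcel A ∪ Parcel B) ∖ Parcel C is a single connected region.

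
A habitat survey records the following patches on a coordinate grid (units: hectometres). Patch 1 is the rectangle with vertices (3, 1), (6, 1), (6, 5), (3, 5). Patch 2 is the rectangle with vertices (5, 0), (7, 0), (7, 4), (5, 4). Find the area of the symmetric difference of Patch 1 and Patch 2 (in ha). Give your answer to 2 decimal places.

|Patch 1∩Patch 2|: x∈[5,6], y∈[1,4] → 1·3 = 3.
|Patch 1 △ Patch 2| = |Patch 1| + |Patch 2| − 2·|Patch 1∩Patch 2| = 12 + 8 − 6 = 14.00.

14.00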